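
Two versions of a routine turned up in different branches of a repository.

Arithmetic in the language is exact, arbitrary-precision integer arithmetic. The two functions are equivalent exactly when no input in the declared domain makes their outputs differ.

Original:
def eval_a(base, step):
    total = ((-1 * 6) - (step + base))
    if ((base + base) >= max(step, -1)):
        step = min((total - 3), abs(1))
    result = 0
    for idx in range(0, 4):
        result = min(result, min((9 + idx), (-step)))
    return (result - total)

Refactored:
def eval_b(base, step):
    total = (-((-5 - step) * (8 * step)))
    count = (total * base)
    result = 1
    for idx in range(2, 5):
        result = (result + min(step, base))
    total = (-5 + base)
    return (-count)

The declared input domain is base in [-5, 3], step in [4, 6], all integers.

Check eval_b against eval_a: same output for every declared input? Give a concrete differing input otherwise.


There is a counterexample at base=-5, step=4: 1 on one side, 1440 on the other.
eval_a: total = -5; ((base + base) >= max(step, -1)) -> false; result = 0; [idx=0]; result = -4; [idx=1]; result = -4; [idx=2]; result = -4; [idx=3]; result = -4; return 1
eval_b: total = 288; count = -1440; result = 1; [idx=2]; result = -4; [idx=3]; result = -9; [idx=4]; result = -14; total = -10; return 1440
verdict: not equivalent; witness: base=-5, step=4


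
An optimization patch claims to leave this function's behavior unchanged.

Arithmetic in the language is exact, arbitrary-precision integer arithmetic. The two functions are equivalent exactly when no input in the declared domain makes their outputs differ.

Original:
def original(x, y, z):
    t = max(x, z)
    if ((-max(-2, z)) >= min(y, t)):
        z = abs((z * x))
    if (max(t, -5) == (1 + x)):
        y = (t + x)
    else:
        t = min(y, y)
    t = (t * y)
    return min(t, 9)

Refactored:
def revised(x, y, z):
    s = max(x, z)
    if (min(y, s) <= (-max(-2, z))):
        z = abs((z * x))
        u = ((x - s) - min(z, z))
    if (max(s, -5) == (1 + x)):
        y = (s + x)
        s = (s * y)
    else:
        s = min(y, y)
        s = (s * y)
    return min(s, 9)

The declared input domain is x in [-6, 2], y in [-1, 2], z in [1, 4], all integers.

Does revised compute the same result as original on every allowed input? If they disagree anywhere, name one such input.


The two are interchangeable: min/max/abs usage differs, plus arithmetic usage differs, plus comparison usage differs, plus local variable names differ, plus statement counts differ, and every declared input agrees.
Tracing x=-6, y=1, z=4: original: t becomes 4; next ((-max(-2, z)) >= min(y, t)) evaluates to false; next (max(t, -5) == (1 + x)) evaluates to false; next t becomes 1; next t becomes 1; next final value 1 | revised: s becomes 4; next (min(y, s) <= (-max(-2, z))) evaluates to false; next (max(s, -5) == (1 + x)) evaluates to false; next s becomes 1; next s becomes 1; next final value 1 — matching result 1.
Across all 144 domain points the two functions coincide.
verdict: equivalent


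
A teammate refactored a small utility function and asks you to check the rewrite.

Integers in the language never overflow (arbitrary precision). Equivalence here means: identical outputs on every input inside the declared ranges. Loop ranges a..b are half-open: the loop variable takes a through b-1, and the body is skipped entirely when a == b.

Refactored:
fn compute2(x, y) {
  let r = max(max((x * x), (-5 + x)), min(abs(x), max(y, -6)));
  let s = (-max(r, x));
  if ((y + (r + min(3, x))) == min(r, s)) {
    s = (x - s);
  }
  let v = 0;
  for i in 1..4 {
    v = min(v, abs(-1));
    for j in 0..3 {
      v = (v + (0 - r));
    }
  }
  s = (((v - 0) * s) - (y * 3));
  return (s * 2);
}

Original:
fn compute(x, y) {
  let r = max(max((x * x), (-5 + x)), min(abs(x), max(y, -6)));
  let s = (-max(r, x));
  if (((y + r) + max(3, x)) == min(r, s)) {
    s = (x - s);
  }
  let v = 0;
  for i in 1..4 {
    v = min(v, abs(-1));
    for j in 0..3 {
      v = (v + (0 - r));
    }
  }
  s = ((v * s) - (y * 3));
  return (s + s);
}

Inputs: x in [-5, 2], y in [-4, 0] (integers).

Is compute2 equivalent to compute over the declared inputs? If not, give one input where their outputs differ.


Evaluate both at x=-1, y=-1.
compute: r := 1 | s := -1 | (((y + r) + max(3, x)) == min(r, s)): false | v := 0 | iter i=1: | v := 0 | iter j=0: | v := -1 | iter j=1: | v := -2 | iter j=2: | v := -3 | iter i=2: | v := -3 | iter j=0: | v := -4 | iter j=1: | v := -5 | iter j=2: | v := -6 | iter i=3: | v := -6 | iter j=0: | v := -7 | iter j=1: | v := -8 | iter j=2: | v := -9 | s := 12 | result 24
compute2: r := 1 | s := -1 | ((y + (r + min(3, x))) == min(r, s)): true | s := 0 | v := 0 | iter i=1: | v := 0 | iter j=0: | v := -1 | iter j=1: | v := -2 | iter j=2: | v := -3 | iter i=2: | v := -3 | iter j=0: | v := -4 | iter j=1: | v := -5 | iter j=2: | v := -6 | iter i=3: | v := -6 | iter j=0: | v := -7 | iter j=1: | v := -8 | iter j=2: | v := -9 | s := 3 | result 6
24 != 6, so the rewrite changes behavior.
verdict: not equivalent; witness: x=-1, y=-1


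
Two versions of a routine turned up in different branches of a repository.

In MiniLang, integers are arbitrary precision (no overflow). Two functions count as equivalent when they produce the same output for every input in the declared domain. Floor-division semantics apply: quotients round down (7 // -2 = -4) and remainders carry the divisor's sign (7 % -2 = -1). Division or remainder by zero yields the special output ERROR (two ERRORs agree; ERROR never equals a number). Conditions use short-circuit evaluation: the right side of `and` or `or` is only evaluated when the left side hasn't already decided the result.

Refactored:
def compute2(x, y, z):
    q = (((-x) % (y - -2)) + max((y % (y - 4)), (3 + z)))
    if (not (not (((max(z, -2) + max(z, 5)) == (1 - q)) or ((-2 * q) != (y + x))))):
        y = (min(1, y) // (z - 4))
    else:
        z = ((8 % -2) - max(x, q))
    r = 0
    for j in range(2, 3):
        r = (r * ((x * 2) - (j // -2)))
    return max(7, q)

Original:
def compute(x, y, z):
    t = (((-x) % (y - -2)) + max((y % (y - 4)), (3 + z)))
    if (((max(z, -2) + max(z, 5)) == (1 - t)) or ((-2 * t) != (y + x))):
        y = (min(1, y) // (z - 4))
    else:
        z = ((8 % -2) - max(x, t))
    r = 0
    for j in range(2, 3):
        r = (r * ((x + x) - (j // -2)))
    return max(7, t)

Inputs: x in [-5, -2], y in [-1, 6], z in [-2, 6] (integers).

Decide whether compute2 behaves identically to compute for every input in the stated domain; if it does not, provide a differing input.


Equivalent — the differences include arithmetic usage differs; constant usage differs; boolean connective usage differs; local variable names differ, yet no declared input distinguishes the two.
One worked example (x=-2, y=2, z=-2) — compute: t = 3; (((max(z, -2) + max(z, 5)) == (1 - t)) or ((-2 * t) != (y + x))) -> true; y = -1; r = 0; [j=2]; r = 0; return 7; compute2: q = 3; (not (not (((max(z, -2) + max(z, 5)) == (1 - q)) or ((-2 * q) != (y + x))))) -> true; y = -1; r = 0; [j=2]; r = 0; return 7; agreement on 7.
Checked all 288 inputs in the declared domain: the outputs agree on every one.
verdict: equivalent


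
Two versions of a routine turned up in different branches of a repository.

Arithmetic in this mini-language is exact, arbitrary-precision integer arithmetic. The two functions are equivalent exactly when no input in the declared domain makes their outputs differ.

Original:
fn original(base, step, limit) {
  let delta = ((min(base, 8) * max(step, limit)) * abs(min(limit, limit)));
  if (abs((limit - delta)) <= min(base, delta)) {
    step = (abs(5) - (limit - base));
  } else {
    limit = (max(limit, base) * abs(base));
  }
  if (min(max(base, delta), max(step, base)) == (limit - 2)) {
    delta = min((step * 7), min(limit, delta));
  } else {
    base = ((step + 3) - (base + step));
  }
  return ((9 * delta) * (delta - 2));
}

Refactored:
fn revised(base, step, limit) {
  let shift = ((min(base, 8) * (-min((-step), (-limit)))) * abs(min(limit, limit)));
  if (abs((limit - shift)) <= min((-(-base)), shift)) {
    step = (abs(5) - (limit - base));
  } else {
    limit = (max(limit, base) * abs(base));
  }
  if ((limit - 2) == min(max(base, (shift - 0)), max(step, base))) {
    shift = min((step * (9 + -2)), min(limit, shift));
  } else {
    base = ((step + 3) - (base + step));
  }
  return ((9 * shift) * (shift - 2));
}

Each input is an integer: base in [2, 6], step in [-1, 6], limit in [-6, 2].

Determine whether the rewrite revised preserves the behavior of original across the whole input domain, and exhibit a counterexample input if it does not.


Although min/max/abs usage differs; local variable names differ; constant usage differs; arithmetic usage differs, 360/360 inputs agree.
verdict: equivalent


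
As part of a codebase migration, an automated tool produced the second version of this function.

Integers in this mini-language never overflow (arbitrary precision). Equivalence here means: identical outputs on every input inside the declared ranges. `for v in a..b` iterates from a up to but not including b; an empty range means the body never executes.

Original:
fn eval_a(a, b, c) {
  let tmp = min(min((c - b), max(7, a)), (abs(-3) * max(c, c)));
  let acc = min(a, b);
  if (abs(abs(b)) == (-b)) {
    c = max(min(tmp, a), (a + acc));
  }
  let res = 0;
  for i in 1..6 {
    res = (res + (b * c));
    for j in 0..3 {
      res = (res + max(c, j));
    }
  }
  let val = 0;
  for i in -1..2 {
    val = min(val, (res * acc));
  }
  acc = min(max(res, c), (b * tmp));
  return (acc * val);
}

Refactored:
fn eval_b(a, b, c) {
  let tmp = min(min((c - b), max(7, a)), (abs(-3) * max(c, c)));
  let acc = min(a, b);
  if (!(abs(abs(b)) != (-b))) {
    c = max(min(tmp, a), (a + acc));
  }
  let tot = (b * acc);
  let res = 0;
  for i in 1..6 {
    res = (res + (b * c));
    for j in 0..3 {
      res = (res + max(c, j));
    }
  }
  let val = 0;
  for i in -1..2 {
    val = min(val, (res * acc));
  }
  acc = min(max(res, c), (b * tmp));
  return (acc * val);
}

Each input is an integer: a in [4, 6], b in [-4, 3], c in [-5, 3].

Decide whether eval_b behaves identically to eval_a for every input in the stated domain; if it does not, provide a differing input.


Differences: comparison usage differs, and statement counts differ, and arithmetic usage differs, and local variable names differ, and boolean connective usage differs — yet all 216 inputs agree.
verdict: equivalent


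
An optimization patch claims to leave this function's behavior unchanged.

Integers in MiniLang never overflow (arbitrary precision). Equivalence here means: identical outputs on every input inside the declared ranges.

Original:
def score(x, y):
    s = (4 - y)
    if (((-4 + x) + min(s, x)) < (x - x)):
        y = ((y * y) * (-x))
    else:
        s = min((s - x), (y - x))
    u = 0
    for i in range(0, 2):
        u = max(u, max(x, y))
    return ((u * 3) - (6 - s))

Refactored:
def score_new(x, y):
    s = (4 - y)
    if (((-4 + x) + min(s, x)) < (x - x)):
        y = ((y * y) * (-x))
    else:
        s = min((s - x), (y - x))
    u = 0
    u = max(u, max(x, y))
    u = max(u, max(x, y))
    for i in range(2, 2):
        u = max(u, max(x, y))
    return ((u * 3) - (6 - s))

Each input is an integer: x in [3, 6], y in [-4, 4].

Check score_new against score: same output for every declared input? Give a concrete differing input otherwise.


Behavior is preserved: although min/max/abs usage differs, plus statement counts differ, plus loop structure differs, the outputs never diverge.
Spot check at x=5, y=-1 — score: s := 5 | (((-4 + x) + min(s, x)) < (x - x)): false | s := -6 | u := 0 | iter i=0: | u := 5 | iter i=1: | u := 5 | result 3. score_new: s := 5 | (((-4 + x) + min(s, x)) < (x - x)): false | s := -6 | u := 0 | u := 5 | u := 5 | loop over i: empty range | result 3. Both give 3.
Sweeping the whole domain (36 inputs) finds no disagreement.
verdict: equivalent


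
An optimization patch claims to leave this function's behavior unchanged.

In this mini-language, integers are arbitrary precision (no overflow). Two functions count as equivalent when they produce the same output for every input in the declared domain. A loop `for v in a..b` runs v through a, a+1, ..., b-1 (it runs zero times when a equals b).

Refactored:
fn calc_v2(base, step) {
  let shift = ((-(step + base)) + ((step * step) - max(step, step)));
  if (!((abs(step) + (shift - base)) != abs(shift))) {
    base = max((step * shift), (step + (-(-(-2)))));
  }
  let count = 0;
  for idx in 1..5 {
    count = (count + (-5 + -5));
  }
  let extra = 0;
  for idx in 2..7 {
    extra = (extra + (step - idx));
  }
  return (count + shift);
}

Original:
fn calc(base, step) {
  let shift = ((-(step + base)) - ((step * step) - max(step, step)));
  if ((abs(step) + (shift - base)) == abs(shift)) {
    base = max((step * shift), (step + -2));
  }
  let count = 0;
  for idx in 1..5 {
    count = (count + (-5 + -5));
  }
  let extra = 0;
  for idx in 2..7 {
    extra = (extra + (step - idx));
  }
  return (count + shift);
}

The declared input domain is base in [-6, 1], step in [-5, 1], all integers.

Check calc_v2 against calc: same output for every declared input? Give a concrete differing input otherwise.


On input base=-6, step=-5, calc returns -59 while calc_v2 returns 1.
verdict: not equivalent; witness: base=-6, step=-5


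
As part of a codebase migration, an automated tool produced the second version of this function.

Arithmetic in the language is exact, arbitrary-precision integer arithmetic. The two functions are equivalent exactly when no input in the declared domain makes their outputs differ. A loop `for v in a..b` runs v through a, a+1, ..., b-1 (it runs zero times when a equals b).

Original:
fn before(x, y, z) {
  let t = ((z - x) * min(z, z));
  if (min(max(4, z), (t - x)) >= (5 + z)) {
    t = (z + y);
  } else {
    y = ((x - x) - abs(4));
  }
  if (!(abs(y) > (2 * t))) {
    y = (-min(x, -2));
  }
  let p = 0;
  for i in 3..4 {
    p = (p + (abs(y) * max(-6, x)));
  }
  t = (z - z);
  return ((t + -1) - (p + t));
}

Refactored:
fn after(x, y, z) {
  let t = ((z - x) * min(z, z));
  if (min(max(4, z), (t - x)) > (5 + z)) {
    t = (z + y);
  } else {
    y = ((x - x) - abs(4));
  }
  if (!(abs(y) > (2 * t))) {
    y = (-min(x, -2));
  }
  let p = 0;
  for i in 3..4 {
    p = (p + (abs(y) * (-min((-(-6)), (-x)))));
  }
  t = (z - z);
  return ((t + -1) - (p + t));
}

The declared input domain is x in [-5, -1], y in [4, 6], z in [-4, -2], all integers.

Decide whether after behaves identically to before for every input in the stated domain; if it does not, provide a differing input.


These are not equivalent — on x=-5, y=5, z=-4 the outputs split (24 vs 19).
before: t := -4 | (min(max(4, z), (t - x)) >= (5 + z)): true | t := 1 | (!(abs(y) > (2 * t))): false | p := 0 | iter i=3: | p := -25 | t := 0 | result 24
after: t := -4 | (min(max(4, z), (t - x)) > (5 + z)): false | y := -4 | (!(abs(y) > (2 * t))): false | p := 0 | iter i=3: | p := -20 | t := 0 | result 19
verdict: not equivalent; witness: x=-5, y=5, z=-4


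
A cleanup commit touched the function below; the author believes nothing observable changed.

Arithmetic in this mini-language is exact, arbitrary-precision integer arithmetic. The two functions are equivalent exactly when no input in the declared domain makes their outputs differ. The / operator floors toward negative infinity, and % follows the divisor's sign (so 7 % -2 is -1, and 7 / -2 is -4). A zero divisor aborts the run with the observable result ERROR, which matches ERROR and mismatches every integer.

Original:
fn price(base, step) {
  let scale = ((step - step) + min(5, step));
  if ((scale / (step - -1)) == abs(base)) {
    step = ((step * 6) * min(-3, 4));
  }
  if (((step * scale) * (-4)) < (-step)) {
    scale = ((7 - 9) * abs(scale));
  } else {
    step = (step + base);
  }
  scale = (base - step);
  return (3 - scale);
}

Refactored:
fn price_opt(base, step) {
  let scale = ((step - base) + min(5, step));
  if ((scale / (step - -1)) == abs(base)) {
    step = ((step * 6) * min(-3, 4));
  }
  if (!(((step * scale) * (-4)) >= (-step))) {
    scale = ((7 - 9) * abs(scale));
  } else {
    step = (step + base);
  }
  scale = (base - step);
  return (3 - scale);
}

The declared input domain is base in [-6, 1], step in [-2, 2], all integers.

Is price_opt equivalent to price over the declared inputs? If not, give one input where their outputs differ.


Consider the input base=-6, step=-2.
price: scale := -2 | ((scale / (step - -1)) == abs(base)): false | (((step * scale) * (-4)) < (-step)): true | scale := -4 | scale := -4 | result 7
price_opt: scale := 2 | ((scale / (step - -1)) == abs(base)): false | (!(((step * scale) * (-4)) >= (-step))): false | step := -8 | scale := 2 | result 1
7 against 1: the behavior changed.
verdict: not equivalent; witness: base=-6, step=-2


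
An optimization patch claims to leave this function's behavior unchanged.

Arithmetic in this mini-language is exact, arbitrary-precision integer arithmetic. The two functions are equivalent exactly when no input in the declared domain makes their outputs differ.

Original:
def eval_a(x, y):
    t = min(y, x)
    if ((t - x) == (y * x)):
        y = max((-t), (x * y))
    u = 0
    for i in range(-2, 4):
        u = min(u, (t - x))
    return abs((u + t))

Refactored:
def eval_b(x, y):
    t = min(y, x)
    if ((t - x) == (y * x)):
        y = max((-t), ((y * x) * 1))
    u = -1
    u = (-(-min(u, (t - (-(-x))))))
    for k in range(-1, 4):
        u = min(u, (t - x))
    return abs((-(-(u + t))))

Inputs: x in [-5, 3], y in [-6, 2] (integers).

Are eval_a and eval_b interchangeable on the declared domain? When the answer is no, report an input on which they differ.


On input x=-5, y=-5, eval_a returns 5 while eval_b returns 6.
verdict: not equivalent; witness: x=-5, y=-5


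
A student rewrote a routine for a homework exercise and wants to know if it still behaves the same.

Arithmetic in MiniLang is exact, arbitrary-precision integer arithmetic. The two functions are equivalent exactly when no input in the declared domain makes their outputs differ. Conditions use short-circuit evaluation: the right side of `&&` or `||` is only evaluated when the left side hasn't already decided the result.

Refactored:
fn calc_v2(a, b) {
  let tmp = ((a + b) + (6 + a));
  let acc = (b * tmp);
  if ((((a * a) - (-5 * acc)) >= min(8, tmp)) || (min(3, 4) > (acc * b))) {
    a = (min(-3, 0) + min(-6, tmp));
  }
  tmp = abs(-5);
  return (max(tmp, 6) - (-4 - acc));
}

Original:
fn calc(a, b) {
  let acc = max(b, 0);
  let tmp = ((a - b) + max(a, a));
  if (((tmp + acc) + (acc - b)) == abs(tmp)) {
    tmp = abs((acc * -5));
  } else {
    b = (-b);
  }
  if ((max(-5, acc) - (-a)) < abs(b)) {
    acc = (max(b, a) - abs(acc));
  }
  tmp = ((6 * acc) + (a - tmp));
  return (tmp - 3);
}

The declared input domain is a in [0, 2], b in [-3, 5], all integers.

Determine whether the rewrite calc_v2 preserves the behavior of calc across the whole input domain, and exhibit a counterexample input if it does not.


Take a=0, b=-3.
calc: acc = 0; tmp = 3; (((tmp + acc) + (acc - b)) == abs(tmp)) -> false; b = 3; ((max(-5, acc) - (-a)) < abs(b)) -> true; acc = 3; tmp = 15; return 12
calc_v2: tmp = 3; acc = -9; ((((a * a) - (-5 * acc)) >= min(8, tmp)) || (min(3, 4) > (acc * b))) -> false; tmp = 5; return 1
12 against 1: the behavior changed.
verdict: not equivalent; witness: a=0, b=-3


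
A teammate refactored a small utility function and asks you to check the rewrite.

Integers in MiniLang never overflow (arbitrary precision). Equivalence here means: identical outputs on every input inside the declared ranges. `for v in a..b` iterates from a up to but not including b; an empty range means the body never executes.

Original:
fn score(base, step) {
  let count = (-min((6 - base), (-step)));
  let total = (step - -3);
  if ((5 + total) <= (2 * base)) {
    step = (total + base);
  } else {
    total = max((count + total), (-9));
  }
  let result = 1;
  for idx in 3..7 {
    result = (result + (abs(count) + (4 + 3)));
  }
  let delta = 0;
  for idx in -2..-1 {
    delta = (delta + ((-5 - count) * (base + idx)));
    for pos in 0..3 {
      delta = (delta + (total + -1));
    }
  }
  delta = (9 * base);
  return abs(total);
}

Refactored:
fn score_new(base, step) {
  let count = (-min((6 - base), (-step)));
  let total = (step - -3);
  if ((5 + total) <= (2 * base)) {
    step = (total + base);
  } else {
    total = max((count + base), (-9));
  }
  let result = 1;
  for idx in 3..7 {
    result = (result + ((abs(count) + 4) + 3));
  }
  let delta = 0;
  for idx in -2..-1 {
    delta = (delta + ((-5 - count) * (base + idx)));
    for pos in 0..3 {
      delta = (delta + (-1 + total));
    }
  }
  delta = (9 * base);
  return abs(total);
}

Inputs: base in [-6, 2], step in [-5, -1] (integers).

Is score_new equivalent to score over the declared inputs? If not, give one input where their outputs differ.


There is a counterexample at base=-6, step=-5: 7 on one side, 9 on the other.
score: count becomes -5; next total becomes -2; next ((5 + total) <= (2 * base)) evaluates to false; next total becomes -7; next result becomes 1; next at idx=3:; next result becomes 13; next at idx=4:; next result becomes 25; next at idx=5:; next result becomes 37; next at idx=6:; next result becomes 49; next delta becomes 0; next at idx=-2:; next delta becomes 0; next at pos=0:; next delta becomes -8; next at pos=1:; next delta becomes -16; next at pos=2:; next delta becomes -24; next delta becomes -54; next final value 7
score_new: count becomes -5; next total becomes -2; next ((5 + total) <= (2 * base)) evaluates to false; next total becomes -9; next result becomes 1; next at idx=3:; next result becomes 13; next at idx=4:; next result becomes 25; next at idx=5:; next result becomes 37; next at idx=6:; next result becomes 49; next delta becomes 0; next at idx=-2:; next delta becomes 0; next at pos=0:; next delta becomes -10; next at pos=1:; next delta becomes -20; next at pos=2:; next delta becomes -30; next delta becomes -54; next final value 9
verdict: not equivalent; witness: base=-6, step=-5


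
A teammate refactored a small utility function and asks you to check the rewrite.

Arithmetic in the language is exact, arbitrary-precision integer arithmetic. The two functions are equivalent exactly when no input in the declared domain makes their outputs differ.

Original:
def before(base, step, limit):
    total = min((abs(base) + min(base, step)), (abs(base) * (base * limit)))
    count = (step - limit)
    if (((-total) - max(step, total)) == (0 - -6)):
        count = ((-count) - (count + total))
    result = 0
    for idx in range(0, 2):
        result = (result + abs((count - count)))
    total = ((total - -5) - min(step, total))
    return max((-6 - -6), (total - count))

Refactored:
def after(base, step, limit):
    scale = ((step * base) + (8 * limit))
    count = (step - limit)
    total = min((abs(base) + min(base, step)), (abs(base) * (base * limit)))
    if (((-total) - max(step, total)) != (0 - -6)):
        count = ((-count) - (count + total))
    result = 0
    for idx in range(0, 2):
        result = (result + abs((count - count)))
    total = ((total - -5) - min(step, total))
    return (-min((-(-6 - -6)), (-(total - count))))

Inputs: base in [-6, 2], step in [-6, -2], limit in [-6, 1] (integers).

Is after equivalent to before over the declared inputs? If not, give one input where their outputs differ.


base=-6, step=-6, limit=-5 yields 12 from before but 9 from after.
verdict: not equivalent; witness: base=-6, step=-6, limit=-5


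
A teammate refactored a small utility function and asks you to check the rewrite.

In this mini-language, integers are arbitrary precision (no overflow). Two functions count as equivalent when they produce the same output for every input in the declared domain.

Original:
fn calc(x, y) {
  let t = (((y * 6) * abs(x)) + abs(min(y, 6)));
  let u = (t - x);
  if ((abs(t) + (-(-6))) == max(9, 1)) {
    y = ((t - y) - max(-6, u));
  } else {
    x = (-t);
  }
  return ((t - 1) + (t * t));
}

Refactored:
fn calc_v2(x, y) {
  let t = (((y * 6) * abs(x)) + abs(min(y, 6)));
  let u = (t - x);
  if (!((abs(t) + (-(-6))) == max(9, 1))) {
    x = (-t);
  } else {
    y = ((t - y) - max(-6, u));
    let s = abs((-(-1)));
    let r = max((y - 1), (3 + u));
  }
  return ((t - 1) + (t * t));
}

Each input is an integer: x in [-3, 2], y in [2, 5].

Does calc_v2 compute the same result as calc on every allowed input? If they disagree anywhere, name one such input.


Behavior is preserved: although constant usage differs, and min/max/abs usage differs, and local variable names differ, and statement counts differ, and boolean connective usage differs, and arithmetic usage differs, the outputs never diverge.
Spot check at x=-1, y=4 — calc: t becomes 28; next u becomes 29; next ((abs(t) + (-(-6))) == max(9, 1)) evaluates to false; next x becomes -28; next final value 811. calc_v2: t becomes 28; next u becomes 29; next (!((abs(t) + (-(-6))) == max(9, 1))) evaluates to true; next x becomes -28; next final value 811. Both give 811.
Checked all 24 inputs in the declared domain: the outputs agree on every one.
verdict: equivalent


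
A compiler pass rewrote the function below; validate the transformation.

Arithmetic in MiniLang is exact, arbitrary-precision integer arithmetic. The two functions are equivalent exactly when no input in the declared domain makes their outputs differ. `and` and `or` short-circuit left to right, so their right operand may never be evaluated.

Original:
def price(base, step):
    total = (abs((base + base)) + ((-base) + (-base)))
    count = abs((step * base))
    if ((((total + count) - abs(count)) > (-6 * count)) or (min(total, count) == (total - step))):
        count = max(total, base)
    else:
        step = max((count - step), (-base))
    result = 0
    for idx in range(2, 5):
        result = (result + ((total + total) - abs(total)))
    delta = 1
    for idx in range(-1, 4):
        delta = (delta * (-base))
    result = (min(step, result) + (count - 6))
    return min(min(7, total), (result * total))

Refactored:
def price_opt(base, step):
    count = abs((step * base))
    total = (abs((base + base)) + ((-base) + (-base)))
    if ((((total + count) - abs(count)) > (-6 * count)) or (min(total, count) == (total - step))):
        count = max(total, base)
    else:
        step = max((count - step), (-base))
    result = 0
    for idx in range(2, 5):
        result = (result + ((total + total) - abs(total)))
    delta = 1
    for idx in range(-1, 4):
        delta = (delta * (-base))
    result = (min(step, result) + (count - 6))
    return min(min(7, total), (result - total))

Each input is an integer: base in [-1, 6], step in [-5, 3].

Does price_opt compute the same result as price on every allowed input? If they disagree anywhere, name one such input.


Take base=-1, step=-5.
price: total becomes 4; next count becomes 5; next ((((total + count) - abs(count)) > (-6 * count)) or (min(total, count) == (total - step))) evaluates to true; next count becomes 4; next result becomes 0; next at idx=2:; next result becomes 4; next at idx=3:; next result becomes 8; next at idx=4:; next result becomes 12; next delta becomes 1; next at idx=-1:; next delta becomes 1; next at idx=0:; next delta becomes 1; next at idx=1:; next delta becomes 1; next at idx=2:; next delta becomes 1; next at idx=3:; next delta becomes 1; next result becomes -7; next final value -28
price_opt: count becomes 5; next total becomes 4; next ((((total + count) - abs(count)) > (-6 * count)) or (min(total, count) == (total - step))) evaluates to true; next count becomes 4; next result becomes 0; next at idx=2:; next result becomes 4; next at idx=3:; next result becomes 8; next at idx=4:; next result becomes 12; next delta becomes 1; next at idx=-1:; next delta becomes 1; next at idx=0:; next delta becomes 1; next at idx=1:; next delta becomes 1; next at idx=2:; next delta becomes 1; next at idx=3:; next delta becomes 1; next result becomes -7; next final value -11
-28 vs -11 — the two versions disagree here.
verdict: not equivalent; witness: base=-1, step=-5


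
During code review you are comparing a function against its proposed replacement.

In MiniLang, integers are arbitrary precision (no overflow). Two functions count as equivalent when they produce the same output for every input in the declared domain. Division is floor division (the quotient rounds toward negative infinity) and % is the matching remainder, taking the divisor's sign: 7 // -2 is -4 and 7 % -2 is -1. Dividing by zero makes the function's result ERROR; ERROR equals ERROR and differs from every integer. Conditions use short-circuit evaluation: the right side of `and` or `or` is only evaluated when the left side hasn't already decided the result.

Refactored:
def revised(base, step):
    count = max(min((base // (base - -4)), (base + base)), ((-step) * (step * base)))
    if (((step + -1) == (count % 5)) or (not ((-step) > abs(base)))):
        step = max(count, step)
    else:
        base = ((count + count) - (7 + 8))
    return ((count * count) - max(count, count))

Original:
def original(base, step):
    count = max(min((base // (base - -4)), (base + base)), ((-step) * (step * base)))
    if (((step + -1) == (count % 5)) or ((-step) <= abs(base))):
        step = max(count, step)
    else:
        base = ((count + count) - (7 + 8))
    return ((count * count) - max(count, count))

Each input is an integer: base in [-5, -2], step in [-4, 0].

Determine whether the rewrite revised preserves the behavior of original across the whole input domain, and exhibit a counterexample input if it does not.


Side by side, the visible changes include: comparison usage differs; and boolean connective usage differs.
One worked example (base=-5, step=-2) — original: count := 20 | (((step + -1) == (count % 5)) or ((-step) <= abs(base))): true | step := 20 | result 380; revised: count := 20 | (((step + -1) == (count % 5)) or (not ((-step) > abs(base)))): true | step := 20 | result 380; agreement on 380.
Every one of the 20 inputs gives matching results.
verdict: equivalent


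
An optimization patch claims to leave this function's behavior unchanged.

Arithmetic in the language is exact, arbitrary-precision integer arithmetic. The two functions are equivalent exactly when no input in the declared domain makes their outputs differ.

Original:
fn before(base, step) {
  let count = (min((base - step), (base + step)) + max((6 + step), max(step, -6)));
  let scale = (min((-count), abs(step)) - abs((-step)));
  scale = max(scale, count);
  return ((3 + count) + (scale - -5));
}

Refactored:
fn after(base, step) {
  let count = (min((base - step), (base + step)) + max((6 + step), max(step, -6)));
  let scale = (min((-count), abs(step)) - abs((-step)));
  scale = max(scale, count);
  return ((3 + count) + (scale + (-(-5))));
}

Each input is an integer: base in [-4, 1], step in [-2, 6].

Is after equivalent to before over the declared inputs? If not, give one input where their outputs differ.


Comparing the listings, the differences include: arithmetic usage differs.
As a probe, take base=-3, step=2: before runs count becomes 3; next scale becomes -5; next scale becomes 3; next final value 14; after runs count becomes 3; next scale becomes -5; next scale becomes 3; next final value 14; both end at 14.
An exhaustive pass over the 54 declared inputs shows identical outputs.
verdict: equivalent


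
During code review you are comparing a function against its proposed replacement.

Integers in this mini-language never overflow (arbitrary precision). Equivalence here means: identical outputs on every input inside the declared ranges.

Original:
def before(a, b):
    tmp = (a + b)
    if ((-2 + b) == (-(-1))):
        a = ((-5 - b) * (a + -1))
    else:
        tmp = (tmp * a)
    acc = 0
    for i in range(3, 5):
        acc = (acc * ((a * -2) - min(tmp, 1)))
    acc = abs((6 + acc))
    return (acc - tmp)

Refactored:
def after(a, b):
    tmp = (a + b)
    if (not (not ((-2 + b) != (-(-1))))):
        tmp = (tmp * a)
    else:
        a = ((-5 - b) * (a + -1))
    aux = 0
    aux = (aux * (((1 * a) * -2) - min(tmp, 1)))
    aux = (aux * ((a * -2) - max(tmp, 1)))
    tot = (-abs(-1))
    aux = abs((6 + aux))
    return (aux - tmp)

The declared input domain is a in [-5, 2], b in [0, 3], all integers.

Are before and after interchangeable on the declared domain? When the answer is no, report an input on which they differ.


Equivalent. Although `min(tmp, 1)` became `max(tmp, 1)`, no input in the stated domain can expose it.
Every one of the 32 inputs gives matching results.
Tracing a=-5, b=1: before: tmp = -4; ((-2 + b) == (-(-1))) -> false; tmp = 20; acc = 0; [i=3]; acc = 0; [i=4]; acc = 0; acc = 6; return -14 | after: tmp = -4; (not (not ((-2 + b) != (-(-1))))) -> true; tmp = 20; aux = 0; aux = 0; aux = 0; tot = -1; aux = 6; return -14 — matching result -14.
verdict: equivalent


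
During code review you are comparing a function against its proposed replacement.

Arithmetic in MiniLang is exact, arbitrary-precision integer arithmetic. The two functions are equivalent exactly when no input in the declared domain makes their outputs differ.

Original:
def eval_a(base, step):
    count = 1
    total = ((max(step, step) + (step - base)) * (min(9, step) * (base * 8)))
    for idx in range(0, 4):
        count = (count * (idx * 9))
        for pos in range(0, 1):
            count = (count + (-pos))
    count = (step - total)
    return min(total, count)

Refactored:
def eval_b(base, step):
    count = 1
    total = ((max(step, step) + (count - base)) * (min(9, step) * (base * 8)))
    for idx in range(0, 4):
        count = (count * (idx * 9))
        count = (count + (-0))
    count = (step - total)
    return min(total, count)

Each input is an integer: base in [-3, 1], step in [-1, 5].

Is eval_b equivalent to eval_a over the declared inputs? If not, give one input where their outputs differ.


These are not equivalent — on base=-3, step=-1 the outputs split (-25 vs -73).
eval_a: count=1, then total=24, then (idx=0), then count=0, then (pos=0), then count=0, then (idx=1), then count=0, then (pos=0), then count=0, then (idx=2), then count=0, then (pos=0), then count=0, then (idx=3), then count=0, then (pos=0), then count=0, then count=-25, then returns -25
eval_b: count=1, then total=72, then (idx=0), then count=0, then count=0, then (idx=1), then count=0, then count=0, then (idx=2), then count=0, then count=0, then (idx=3), then count=0, then count=0, then count=-73, then returns -73
verdict: not equivalent; witness: base=-3, step=-1


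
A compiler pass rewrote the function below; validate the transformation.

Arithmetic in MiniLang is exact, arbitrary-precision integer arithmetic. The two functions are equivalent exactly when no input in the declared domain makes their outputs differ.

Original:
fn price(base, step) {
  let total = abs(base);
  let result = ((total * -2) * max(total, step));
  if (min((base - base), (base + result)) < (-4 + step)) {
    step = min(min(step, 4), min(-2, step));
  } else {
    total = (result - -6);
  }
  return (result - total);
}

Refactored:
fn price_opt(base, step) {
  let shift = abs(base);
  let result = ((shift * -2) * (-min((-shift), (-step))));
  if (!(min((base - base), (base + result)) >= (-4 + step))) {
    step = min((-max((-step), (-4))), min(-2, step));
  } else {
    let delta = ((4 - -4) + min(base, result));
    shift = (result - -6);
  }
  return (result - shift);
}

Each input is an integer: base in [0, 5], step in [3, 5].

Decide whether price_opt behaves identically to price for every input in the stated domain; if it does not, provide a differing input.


Side by side, the visible changes include: comparison usage differs; also local variable names differ; also constant usage differs; also statement counts differ; also arithmetic usage differs; also boolean connective usage differs; also min/max/abs usage differs.
One worked example (base=2, step=4) — price: total becomes 2; next result becomes -16; next (min((base - base), (base + result)) < (-4 + step)) evaluates to true; next step becomes -2; next final value -18; price_opt: shift becomes 2; next result becomes -16; next (!(min((base - base), (base + result)) >= (-4 + step))) evaluates to true; next step becomes -2; next final value -18; agreement on -18.
An exhaustive pass over the 18 declared inputs shows identical outputs.
verdict: equivalent


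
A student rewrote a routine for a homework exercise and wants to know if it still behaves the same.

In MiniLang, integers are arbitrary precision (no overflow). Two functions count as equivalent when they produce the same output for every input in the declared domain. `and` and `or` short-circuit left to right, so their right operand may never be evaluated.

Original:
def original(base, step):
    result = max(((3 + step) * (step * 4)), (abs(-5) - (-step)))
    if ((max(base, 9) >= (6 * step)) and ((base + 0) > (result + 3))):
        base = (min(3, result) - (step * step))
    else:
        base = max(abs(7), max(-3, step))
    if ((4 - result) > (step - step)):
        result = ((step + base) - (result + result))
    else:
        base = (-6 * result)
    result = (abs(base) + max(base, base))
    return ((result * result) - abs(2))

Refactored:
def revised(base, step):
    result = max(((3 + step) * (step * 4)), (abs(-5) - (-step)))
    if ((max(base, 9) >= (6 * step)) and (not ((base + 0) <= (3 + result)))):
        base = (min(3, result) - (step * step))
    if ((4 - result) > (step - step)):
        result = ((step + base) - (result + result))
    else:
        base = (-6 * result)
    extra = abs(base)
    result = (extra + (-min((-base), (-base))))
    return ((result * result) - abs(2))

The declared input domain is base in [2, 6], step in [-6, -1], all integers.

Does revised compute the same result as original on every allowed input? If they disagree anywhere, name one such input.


Input base=2, step=-3: 194 from original versus 14 from revised.
verdict: not equivalent; witness: base=2, step=-3


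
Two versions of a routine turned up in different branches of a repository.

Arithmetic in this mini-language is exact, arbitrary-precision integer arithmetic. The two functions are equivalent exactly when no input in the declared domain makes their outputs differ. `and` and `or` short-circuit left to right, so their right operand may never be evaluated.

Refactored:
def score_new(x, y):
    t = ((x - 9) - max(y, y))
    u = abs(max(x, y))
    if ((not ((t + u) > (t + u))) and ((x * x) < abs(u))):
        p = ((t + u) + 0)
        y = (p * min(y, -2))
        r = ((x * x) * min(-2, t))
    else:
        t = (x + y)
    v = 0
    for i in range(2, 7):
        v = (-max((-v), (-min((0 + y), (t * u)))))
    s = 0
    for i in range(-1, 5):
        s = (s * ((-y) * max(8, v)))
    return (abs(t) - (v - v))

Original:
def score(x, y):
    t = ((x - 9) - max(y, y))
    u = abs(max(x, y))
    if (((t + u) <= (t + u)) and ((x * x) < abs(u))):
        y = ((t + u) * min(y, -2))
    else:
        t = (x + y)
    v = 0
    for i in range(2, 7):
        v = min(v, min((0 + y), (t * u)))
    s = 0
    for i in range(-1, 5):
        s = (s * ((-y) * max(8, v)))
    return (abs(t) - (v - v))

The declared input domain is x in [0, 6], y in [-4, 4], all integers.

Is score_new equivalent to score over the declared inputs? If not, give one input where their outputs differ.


Comparing the listings, the differences include: boolean connective usage differs; and comparison usage differs; and constant usage differs; and min/max/abs usage differs; and local variable names differ; and statement counts differ; and arithmetic usage differs.
As a probe, take x=3, y=-4: score runs t := -2 | u := 3 | (((t + u) <= (t + u)) and ((x * x) < abs(u))): false | t := -1 | v := 0 | iter i=2: | v := -4 | iter i=3: | v := -4 | iter i=4: | v := -4 | iter i=5: | v := -4 | iter i=6: | v := -4 | s := 0 | iter i=-1: | s := 0 | iter i=0: | s := 0 | iter i=1: | s := 0 | iter i=2: | s := 0 | iter i=3: | s := 0 | iter i=4: | s := 0 | result 1; score_new runs t := -2 | u := 3 | ((not ((t + u) > (t + u))) and ((x * x) < abs(u))): false | t := -1 | v := 0 | iter i=2: | v := -4 | iter i=3: | v := -4 | iter i=4: | v := -4 | iter i=5: | v := -4 | iter i=6: | v := -4 | s := 0 | iter i=-1: | s := 0 | iter i=0: | s := 0 | iter i=1: | s := 0 | iter i=2: | s := 0 | iter i=3: | s := 0 | iter i=4: | s := 0 | result 1; both end at 1.
Checked all 63 inputs in the declared domain: the outputs agree on every one.
verdict: equivalent
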